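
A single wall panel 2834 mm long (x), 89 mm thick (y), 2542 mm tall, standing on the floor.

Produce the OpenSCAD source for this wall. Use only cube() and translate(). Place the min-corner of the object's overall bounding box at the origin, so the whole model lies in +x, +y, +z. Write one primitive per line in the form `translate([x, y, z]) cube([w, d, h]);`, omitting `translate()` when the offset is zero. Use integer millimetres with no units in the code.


cube([2834, 89, 2542]);


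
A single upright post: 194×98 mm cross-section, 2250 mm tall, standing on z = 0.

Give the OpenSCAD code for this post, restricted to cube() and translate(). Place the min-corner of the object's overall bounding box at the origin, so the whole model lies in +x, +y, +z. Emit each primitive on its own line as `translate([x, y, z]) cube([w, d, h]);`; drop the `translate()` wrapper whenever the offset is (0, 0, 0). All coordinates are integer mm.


cube([194, 98, 2250]);


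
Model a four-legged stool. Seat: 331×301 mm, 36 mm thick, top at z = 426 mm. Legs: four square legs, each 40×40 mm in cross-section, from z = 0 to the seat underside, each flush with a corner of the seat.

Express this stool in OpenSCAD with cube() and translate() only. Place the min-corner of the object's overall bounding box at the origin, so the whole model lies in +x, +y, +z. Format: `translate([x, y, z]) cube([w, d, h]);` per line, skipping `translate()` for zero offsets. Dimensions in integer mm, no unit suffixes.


translate([0, 0, 390]) cube([331, 301, 36]);
cube([40, 40, 390]);
translate([291, 0, 0]) cube([40, 40, 390]);
translate([0, 261, 0]) cube([40, 40, 390]);
translate([291, 261, 0]) cube([40, 40, 390]);


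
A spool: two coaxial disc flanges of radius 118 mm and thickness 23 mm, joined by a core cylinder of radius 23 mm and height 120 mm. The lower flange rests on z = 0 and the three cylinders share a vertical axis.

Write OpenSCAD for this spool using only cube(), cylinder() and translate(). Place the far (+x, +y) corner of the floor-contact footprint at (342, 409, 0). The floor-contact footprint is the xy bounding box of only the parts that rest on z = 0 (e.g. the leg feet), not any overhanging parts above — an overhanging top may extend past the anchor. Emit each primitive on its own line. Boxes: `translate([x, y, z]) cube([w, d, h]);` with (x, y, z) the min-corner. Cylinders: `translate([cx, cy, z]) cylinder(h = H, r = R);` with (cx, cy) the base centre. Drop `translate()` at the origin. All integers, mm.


translate([224, 291, 0]) cylinder(h = 23, r = 118);
translate([224, 291, 23]) cylinder(h = 120, r = 23);
translate([224, 291, 143]) cylinder(h = 23, r = 118);


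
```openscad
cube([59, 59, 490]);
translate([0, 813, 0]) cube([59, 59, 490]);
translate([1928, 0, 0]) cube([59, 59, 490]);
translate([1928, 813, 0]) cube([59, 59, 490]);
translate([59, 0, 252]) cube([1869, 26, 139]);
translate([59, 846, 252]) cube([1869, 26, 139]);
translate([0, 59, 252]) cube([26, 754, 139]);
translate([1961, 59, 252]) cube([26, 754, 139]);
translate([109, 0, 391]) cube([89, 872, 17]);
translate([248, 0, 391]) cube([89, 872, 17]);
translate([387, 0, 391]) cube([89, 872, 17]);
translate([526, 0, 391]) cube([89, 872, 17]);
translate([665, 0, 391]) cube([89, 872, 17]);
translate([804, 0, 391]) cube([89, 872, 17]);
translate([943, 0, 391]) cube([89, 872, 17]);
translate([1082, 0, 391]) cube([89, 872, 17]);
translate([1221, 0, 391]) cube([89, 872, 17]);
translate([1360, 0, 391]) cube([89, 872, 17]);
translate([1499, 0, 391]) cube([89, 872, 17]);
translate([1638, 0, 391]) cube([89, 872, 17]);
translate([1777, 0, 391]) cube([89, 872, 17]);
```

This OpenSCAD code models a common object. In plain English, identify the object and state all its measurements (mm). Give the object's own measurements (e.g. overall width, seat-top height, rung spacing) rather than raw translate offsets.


A bed frame 1987 mm long (x) by 872 mm wide (y). Four 59×59 mm corner posts, 490 mm tall, at the corners of the footprint. Four rails of 26 mm thickness and 139 mm height run between adjacent posts with their undersides at z = 252 mm, their outer faces flush with the outside of the frame (the two x-running rails run between the posts' inner faces; the two y-running rails run between the posts' inner faces). 13 slats, each 89 mm wide (x) and 17 mm thick, lie across the top of the two x-running rails, running the full 872 mm width of the frame in y; along x they sit between the end posts with a 50 mm gap after the −x posts and between neighbouring slats, leaving 62 mm before the +x posts.


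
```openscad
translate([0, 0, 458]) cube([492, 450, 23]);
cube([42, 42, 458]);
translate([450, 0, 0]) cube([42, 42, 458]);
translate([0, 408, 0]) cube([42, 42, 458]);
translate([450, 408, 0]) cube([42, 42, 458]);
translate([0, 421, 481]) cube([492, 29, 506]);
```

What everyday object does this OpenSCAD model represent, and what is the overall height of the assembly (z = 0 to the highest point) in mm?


A chair. The overall height is 987 mm.

A slab on four corner posts with a tall panel at the back — a chair. The seat slab sits at z = 458 with thickness 23, and the 506 mm backrest starts at the seat top, so the overall height is 458 + 23 + 506 = 987 mm.


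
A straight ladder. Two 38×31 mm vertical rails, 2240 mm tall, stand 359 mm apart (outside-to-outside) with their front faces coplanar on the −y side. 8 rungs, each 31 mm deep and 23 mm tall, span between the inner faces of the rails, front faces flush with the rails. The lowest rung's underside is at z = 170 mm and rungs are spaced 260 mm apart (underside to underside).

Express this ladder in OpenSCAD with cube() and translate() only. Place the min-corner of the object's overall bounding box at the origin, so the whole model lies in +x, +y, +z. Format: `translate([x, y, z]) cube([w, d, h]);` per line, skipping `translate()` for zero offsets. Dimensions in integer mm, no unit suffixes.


cube([38, 31, 2240]);
translate([321, 0, 0]) cube([38, 31, 2240]);
translate([38, 0, 170]) cube([283, 31, 23]);
translate([38, 0, 430]) cube([283, 31, 23]);
translate([38, 0, 690]) cube([283, 31, 23]);
translate([38, 0, 950]) cube([283, 31, 23]);
translate([38, 0, 1210]) cube([283, 31, 23]);
translate([38, 0, 1470]) cube([283, 31, 23]);
translate([38, 0, 1730]) cube([283, 31, 23]);
translate([38, 0, 1990]) cube([283, 31, 23]);


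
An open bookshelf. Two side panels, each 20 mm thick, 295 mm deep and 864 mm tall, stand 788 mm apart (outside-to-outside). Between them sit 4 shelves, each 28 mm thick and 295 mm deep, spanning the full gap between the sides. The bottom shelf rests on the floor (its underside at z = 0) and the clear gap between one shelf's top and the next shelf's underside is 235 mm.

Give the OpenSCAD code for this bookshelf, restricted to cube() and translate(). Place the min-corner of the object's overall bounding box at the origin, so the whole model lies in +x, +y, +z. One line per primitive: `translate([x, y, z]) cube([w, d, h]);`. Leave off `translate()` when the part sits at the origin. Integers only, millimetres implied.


cube([20, 295, 864]);
translate([768, 0, 0]) cube([20, 295, 864]);
translate([20, 0, 0]) cube([748, 295, 28]);
translate([20, 0, 263]) cube([748, 295, 28]);
translate([20, 0, 526]) cube([748, 295, 28]);
translate([20, 0, 789]) cube([748, 295, 28]);


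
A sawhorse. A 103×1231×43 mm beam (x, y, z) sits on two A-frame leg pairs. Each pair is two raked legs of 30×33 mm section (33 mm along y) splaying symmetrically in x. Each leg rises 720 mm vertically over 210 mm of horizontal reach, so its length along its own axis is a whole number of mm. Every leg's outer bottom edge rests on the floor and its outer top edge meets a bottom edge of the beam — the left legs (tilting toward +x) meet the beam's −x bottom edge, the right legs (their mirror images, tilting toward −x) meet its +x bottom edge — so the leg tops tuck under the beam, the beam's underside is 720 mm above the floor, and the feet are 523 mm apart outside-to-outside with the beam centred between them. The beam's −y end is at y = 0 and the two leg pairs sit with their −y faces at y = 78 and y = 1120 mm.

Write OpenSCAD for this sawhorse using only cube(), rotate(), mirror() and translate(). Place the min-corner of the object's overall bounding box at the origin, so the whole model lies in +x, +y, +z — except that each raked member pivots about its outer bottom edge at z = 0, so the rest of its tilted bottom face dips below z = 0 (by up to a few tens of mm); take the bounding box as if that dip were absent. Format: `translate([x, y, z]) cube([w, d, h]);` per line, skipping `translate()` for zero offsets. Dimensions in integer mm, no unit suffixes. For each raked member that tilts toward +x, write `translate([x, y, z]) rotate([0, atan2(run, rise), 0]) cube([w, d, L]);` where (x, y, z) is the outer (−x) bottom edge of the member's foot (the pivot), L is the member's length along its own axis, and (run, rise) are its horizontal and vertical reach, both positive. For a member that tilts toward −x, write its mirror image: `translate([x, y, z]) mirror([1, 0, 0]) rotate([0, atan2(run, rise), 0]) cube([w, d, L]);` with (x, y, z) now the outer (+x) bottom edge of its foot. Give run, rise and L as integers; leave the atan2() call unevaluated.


// leg length = √(210² + 720²) = 750
// right-leg outer foot x = 2·210 + 103 = 523
// beam min-corner = (210, 0, 720)
translate([210, 0, 720]) cube([103, 1231, 43]);
translate([0, 78, 0]) rotate([0, atan2(210, 720), 0]) cube([30, 33, 750]);
translate([523, 78, 0]) mirror([1, 0, 0]) rotate([0, atan2(210, 720), 0]) cube([30, 33, 750]);
translate([0, 1120, 0]) rotate([0, atan2(210, 720), 0]) cube([30, 33, 750]);
translate([523, 1120, 0]) mirror([1, 0, 0]) rotate([0, atan2(210, 720), 0]) cube([30, 33, 750]);


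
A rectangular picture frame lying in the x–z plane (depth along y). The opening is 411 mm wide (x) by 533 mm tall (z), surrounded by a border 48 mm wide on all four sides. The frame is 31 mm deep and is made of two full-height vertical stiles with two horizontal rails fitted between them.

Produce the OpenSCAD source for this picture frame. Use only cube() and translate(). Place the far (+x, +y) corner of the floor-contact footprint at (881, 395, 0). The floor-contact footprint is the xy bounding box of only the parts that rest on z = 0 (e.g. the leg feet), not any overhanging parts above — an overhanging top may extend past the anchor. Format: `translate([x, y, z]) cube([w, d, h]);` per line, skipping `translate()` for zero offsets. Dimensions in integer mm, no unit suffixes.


translate([374, 364, 0]) cube([48, 31, 629]);
translate([833, 364, 0]) cube([48, 31, 629]);
translate([422, 364, 0]) cube([411, 31, 48]);
translate([422, 364, 581]) cube([411, 31, 48]);


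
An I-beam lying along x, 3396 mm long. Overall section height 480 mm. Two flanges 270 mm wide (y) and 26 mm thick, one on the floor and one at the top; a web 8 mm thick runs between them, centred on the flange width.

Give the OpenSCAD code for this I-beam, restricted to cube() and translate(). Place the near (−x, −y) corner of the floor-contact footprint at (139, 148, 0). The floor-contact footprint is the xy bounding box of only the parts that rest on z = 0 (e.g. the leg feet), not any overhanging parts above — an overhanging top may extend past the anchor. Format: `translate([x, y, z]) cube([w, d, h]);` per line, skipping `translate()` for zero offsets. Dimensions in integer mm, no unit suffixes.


translate([139, 148, 0]) cube([3396, 270, 26]);
translate([139, 279, 26]) cube([3396, 8, 428]);
translate([139, 148, 454]) cube([3396, 270, 26]);


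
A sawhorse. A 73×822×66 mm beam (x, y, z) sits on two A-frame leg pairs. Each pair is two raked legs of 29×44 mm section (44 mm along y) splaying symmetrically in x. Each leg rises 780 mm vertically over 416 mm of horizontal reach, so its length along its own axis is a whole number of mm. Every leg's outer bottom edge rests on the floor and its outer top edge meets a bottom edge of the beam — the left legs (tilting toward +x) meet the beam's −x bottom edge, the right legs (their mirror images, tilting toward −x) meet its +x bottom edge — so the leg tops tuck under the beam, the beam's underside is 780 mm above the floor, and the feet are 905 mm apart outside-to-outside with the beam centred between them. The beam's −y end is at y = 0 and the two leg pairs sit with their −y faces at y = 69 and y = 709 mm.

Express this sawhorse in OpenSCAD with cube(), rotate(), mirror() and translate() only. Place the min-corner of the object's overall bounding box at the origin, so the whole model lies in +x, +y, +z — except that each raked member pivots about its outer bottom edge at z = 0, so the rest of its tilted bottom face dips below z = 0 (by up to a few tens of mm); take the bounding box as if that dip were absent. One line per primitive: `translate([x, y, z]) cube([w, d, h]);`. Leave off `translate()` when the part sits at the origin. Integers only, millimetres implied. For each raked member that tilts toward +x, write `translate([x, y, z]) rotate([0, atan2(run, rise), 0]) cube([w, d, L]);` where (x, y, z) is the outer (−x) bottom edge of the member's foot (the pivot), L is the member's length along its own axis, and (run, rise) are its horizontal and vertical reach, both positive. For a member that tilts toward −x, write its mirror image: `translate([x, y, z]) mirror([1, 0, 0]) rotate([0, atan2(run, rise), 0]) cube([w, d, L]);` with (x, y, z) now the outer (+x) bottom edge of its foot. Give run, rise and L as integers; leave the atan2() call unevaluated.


translate([416, 0, 780]) cube([73, 822, 66]);
translate([0, 69, 0]) rotate([0, atan2(416, 780), 0]) cube([29, 44, 884]);
translate([905, 69, 0]) mirror([1, 0, 0]) rotate([0, atan2(416, 780), 0]) cube([29, 44, 884]);
translate([0, 709, 0]) rotate([0, atan2(416, 780), 0]) cube([29, 44, 884]);
translate([905, 709, 0]) mirror([1, 0, 0]) rotate([0, atan2(416, 780), 0]) cube([29, 44, 884]);


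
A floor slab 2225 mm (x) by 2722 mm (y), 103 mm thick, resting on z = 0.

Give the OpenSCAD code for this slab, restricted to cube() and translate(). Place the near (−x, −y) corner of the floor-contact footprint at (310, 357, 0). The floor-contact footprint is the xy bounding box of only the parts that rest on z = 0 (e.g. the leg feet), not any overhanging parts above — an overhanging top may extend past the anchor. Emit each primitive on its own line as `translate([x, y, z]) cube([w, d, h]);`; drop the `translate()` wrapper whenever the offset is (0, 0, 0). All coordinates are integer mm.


translate([310, 357, 0]) cube([2225, 2722, 103]);


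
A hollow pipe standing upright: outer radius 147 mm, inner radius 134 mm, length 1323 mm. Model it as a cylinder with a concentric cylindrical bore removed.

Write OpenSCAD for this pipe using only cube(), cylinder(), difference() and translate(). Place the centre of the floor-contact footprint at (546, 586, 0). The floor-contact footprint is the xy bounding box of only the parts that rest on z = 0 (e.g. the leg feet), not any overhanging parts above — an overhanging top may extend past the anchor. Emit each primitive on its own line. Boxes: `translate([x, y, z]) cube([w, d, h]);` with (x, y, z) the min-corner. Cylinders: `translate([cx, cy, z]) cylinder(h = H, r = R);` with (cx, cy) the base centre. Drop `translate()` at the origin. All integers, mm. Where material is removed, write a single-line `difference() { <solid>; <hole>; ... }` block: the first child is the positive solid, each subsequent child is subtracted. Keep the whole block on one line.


difference() { translate([546, 586, 0]) cylinder(h = 1323, r = 147); translate([546, 586, 0]) cylinder(h = 1323, r = 134); }


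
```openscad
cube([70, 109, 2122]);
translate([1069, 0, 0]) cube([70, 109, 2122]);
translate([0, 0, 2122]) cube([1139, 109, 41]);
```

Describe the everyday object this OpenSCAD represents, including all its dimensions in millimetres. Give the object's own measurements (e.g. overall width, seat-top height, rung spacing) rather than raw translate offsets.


A door frame. The clear opening is 999 mm wide and 2122 mm high. Two 70 mm wide jambs, 109 mm deep, stand either side of the opening from the floor to the top of the opening. A 41 mm thick head sits across the top of both jambs, spanning the full outside width of the frame.


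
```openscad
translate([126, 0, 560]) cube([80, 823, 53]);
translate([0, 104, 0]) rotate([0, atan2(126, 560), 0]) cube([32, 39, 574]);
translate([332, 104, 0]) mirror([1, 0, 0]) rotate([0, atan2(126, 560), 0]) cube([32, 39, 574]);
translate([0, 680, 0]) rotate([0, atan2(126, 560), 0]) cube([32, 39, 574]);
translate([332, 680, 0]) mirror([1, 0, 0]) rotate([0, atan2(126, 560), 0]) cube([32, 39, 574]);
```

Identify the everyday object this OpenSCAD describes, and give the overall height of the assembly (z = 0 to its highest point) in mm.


A sawhorse. The overall height is 613 mm.

A beam across two mirrored pairs of raked legs — a sawhorse. The beam's underside is at z = 560 (matching the legs' vertical rise in atan2(126, 560)) and the beam is 53 mm tall, so its top is at 560 + 53 = 613 mm. The raked legs top out at the beam's underside, so that is the highest point.


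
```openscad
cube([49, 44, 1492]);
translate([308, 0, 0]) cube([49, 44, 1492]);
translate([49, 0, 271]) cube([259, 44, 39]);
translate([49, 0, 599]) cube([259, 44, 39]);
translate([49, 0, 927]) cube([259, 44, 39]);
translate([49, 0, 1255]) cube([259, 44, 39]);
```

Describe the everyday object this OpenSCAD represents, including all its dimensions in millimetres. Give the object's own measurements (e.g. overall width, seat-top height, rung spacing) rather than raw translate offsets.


A straight ladder. Two 49×44 mm vertical rails, 1492 mm tall, stand 357 mm apart (outside-to-outside) with their front faces coplanar on the −y side. 4 rungs, each 44 mm deep and 39 mm tall, span between the inner faces of the rails, front faces flush with the rails. The lowest rung's underside is at z = 271 mm and rungs are spaced 328 mm apart (underside to underside).


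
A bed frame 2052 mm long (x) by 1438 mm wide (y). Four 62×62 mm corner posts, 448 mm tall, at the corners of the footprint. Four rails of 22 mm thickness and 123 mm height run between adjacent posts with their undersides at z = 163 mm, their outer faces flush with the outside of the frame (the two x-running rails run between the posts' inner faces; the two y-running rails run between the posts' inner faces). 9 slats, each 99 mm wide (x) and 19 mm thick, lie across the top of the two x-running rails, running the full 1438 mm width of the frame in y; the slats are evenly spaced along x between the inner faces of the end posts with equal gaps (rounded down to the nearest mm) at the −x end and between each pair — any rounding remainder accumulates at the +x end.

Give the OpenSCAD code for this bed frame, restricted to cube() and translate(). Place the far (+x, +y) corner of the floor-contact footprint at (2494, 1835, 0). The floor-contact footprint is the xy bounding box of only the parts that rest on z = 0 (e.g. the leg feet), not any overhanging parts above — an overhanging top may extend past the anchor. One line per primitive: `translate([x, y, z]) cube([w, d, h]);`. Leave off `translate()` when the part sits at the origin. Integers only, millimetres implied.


// slat z = rail_z + rail_h = 163 + 123 = 286
// slat gap = ⌊(1928 − 9·99) / 10⌋ = 103
translate([442, 397, 0]) cube([62, 62, 448]);
translate([442, 1773, 0]) cube([62, 62, 448]);
translate([2432, 397, 0]) cube([62, 62, 448]);
translate([2432, 1773, 0]) cube([62, 62, 448]);
translate([504, 397, 163]) cube([1928, 22, 123]);
translate([504, 1813, 163]) cube([1928, 22, 123]);
translate([442, 459, 163]) cube([22, 1314, 123]);
translate([2472, 459, 163]) cube([22, 1314, 123]);
translate([607, 397, 286]) cube([99, 1438, 19]);
translate([809, 397, 286]) cube([99, 1438, 19]);
translate([1011, 397, 286]) cube([99, 1438, 19]);
translate([1213, 397, 286]) cube([99, 1438, 19]);
translate([1415, 397, 286]) cube([99, 1438, 19]);
translate([1617, 397, 286]) cube([99, 1438, 19]);
translate([1819, 397, 286]) cube([99, 1438, 19]);
translate([2021, 397, 286]) cube([99, 1438, 19]);
translate([2223, 397, 286]) cube([99, 1438, 19]);


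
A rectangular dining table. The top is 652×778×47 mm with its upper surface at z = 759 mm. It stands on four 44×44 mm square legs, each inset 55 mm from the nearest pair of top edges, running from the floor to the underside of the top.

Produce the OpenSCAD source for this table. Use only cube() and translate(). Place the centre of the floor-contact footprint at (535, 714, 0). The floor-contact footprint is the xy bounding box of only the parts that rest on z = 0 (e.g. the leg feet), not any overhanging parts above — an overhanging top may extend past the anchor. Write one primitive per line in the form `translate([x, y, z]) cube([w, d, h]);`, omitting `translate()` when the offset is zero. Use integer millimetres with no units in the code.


translate([209, 325, 712]) cube([652, 778, 47]);
translate([264, 380, 0]) cube([44, 44, 712]);
translate([762, 380, 0]) cube([44, 44, 712]);
translate([264, 1004, 0]) cube([44, 44, 712]);
translate([762, 1004, 0]) cube([44, 44, 712]);


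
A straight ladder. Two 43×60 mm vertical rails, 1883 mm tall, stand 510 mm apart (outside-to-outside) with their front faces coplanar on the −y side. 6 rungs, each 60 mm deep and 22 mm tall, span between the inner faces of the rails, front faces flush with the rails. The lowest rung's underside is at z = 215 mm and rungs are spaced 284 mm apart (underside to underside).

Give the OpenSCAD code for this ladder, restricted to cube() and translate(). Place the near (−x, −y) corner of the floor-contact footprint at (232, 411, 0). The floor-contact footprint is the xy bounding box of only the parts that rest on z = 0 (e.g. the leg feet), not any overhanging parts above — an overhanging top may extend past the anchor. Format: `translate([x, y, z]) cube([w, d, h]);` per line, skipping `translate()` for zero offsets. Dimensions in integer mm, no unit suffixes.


translate([232, 411, 0]) cube([43, 60, 1883]);
translate([699, 411, 0]) cube([43, 60, 1883]);
translate([275, 411, 215]) cube([424, 60, 22]);
translate([275, 411, 499]) cube([424, 60, 22]);
translate([275, 411, 783]) cube([424, 60, 22]);
translate([275, 411, 1067]) cube([424, 60, 22]);
translate([275, 411, 1351]) cube([424, 60, 22]);
translate([275, 411, 1635]) cube([424, 60, 22]);


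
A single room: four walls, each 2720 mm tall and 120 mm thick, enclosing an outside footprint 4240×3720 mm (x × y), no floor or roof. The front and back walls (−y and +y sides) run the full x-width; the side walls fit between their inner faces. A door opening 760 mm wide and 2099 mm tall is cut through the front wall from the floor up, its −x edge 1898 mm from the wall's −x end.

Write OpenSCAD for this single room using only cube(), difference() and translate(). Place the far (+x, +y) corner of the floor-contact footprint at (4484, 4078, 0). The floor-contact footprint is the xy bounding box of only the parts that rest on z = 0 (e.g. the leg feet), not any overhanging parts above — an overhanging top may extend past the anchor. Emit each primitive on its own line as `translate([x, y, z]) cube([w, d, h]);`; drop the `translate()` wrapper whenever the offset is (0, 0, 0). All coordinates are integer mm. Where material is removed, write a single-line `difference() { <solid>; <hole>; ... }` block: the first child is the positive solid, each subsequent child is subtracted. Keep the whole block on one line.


difference() { translate([244, 358, 0]) cube([4240, 120, 2720]); translate([2142, 358, 0]) cube([760, 120, 2099]); }
translate([244, 3958, 0]) cube([4240, 120, 2720]);
translate([244, 478, 0]) cube([120, 3480, 2720]);
translate([4364, 478, 0]) cube([120, 3480, 2720]);


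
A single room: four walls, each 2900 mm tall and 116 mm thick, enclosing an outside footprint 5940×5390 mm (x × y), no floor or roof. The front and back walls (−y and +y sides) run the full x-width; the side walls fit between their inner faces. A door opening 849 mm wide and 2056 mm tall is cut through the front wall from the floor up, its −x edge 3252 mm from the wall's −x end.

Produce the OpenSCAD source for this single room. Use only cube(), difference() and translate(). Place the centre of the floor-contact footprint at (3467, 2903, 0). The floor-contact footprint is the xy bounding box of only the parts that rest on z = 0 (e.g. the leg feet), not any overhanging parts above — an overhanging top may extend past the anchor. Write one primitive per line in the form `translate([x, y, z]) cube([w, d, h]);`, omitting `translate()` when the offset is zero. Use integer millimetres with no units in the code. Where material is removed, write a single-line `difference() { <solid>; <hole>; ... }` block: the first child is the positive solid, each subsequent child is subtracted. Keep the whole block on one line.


difference() { translate([497, 208, 0]) cube([5940, 116, 2900]); translate([3749, 208, 0]) cube([849, 116, 2056]); }
translate([497, 5482, 0]) cube([5940, 116, 2900]);
translate([497, 324, 0]) cube([116, 5158, 2900]);
translate([6321, 324, 0]) cube([116, 5158, 2900]);


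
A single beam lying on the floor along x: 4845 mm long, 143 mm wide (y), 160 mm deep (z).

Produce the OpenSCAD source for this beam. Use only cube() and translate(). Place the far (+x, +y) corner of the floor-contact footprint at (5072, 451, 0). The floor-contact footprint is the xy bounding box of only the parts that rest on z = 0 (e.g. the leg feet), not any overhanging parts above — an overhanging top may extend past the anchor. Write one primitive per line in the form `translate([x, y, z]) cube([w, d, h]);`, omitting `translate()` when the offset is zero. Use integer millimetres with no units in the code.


translate([227, 308, 0]) cube([4845, 143, 160]);


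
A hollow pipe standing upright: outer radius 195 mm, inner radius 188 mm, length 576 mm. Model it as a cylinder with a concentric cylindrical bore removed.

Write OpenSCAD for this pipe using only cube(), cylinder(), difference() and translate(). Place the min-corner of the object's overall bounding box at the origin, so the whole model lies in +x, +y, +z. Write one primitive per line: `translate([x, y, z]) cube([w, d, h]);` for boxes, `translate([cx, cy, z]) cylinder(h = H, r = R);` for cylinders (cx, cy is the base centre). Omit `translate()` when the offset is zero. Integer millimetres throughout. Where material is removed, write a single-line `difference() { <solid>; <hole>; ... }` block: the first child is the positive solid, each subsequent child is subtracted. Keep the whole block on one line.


difference() { translate([195, 195, 0]) cylinder(h = 576, r = 195); translate([195, 195, 0]) cylinder(h = 576, r = 188); }


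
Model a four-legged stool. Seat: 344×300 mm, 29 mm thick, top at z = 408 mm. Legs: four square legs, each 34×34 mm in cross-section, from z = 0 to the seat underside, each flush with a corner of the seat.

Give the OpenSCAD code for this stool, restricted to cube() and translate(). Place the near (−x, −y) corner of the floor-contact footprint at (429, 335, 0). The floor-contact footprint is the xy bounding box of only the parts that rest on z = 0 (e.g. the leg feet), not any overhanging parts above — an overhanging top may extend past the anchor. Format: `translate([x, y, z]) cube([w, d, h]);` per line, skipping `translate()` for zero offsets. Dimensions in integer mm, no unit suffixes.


// leg_h = 408 - 29 = 379
translate([429, 335, 379]) cube([344, 300, 29]);
translate([429, 335, 0]) cube([34, 34, 379]);
translate([739, 335, 0]) cube([34, 34, 379]);
translate([429, 601, 0]) cube([34, 34, 379]);
translate([739, 601, 0]) cube([34, 34, 379]);


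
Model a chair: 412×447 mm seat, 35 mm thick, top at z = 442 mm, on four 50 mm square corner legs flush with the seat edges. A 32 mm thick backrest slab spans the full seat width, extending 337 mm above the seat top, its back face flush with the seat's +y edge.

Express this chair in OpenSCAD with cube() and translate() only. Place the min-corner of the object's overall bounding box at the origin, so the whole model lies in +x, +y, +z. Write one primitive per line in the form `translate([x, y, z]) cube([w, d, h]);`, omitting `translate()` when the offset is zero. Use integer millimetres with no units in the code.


// leg_h = 442 - 35 = 407
translate([0, 0, 407]) cube([412, 447, 35]);
cube([50, 50, 407]);
translate([362, 0, 0]) cube([50, 50, 407]);
translate([0, 397, 0]) cube([50, 50, 407]);
translate([362, 397, 0]) cube([50, 50, 407]);
translate([0, 415, 442]) cube([412, 32, 337]);


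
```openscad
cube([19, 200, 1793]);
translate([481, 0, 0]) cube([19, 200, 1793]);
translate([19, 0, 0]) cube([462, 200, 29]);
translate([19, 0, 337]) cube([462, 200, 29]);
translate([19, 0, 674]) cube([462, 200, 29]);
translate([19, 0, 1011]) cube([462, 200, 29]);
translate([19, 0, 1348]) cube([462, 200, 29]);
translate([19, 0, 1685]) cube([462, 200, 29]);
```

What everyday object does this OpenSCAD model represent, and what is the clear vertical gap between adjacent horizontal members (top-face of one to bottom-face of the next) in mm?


A bookshelf. The clear shelf gap is 308 mm.

Two tall side panels with 6 horizontal boards between them — a bookshelf. The first two shelf undersides are at z = 0 and z = 337; with shelf thickness 29, the clear gap is 337 − 0 − 29 = 308 mm.


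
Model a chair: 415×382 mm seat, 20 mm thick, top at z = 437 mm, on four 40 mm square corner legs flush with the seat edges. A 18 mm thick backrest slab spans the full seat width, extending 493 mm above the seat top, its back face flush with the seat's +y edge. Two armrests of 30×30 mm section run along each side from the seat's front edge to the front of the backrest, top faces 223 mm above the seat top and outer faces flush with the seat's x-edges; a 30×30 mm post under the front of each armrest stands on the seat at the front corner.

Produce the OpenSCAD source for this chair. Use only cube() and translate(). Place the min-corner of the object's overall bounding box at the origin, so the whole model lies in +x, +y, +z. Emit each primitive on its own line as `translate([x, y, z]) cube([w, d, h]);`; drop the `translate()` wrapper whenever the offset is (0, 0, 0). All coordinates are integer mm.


translate([0, 0, 417]) cube([415, 382, 20]);
cube([40, 40, 417]);
translate([375, 0, 0]) cube([40, 40, 417]);
translate([0, 342, 0]) cube([40, 40, 417]);
translate([375, 342, 0]) cube([40, 40, 417]);
translate([0, 364, 437]) cube([415, 18, 493]);
translate([0, 0, 630]) cube([30, 364, 30]);
translate([385, 0, 630]) cube([30, 364, 30]);
translate([0, 0, 437]) cube([30, 30, 193]);
translate([385, 0, 437]) cube([30, 30, 193]);


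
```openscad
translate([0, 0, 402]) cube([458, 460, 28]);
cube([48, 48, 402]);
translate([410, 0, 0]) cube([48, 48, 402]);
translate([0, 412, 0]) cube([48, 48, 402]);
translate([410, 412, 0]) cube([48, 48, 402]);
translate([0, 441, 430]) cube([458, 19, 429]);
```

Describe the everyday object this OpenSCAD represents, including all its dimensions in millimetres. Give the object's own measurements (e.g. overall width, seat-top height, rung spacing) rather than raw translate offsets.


A chair. The seat is a 458×460×28 mm slab with its top at z = 430 mm, on four 48×48 mm corner legs (flush with the seat edges, standing on z = 0). A flat backrest 19 mm thick, 429 mm tall, spans the full seat width and rises from the seat top along its +y edge, rear face flush with the rear of the seat.


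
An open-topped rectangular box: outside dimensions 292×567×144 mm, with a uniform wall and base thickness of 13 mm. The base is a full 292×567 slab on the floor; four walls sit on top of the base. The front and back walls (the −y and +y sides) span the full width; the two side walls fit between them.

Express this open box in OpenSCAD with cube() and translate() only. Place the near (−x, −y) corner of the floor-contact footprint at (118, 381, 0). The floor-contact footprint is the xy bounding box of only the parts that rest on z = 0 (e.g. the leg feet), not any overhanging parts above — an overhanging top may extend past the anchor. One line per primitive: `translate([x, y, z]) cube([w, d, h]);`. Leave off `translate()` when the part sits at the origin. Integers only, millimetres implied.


translate([118, 381, 0]) cube([292, 567, 13]);
translate([118, 381, 13]) cube([292, 13, 131]);
translate([118, 935, 13]) cube([292, 13, 131]);
translate([118, 394, 13]) cube([13, 541, 131]);
translate([397, 394, 13]) cube([13, 541, 131]);


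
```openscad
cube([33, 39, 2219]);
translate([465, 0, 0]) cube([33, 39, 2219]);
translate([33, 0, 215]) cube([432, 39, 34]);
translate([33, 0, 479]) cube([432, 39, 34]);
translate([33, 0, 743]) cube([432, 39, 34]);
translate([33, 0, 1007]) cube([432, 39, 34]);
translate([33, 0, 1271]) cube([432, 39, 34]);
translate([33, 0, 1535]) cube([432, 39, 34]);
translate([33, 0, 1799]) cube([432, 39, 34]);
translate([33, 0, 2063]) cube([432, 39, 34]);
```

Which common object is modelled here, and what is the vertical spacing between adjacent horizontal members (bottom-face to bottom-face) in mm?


A ladder. The rung spacing is 264 mm.

Two tall 33×39 posts with 8 short bars between them — a ladder. Adjacent rungs sit at z = 215 and z = 479, so the spacing is 479 − 215 = 264 mm.


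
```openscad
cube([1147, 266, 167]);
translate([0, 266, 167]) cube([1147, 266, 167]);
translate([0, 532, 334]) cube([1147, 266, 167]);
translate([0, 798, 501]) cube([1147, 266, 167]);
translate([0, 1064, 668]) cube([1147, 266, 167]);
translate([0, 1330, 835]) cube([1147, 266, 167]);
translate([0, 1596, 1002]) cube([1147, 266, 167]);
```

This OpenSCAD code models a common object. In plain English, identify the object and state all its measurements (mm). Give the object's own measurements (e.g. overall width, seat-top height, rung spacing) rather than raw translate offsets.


A straight staircase of 7 solid steps. Each step is 1147 mm wide (x), 266 mm deep (y, the going) and 167 mm tall (the rise). The first step rests on the floor; each subsequent step sits one going further in +y and one rise higher in +z, directly behind and above the previous step with no overlap.


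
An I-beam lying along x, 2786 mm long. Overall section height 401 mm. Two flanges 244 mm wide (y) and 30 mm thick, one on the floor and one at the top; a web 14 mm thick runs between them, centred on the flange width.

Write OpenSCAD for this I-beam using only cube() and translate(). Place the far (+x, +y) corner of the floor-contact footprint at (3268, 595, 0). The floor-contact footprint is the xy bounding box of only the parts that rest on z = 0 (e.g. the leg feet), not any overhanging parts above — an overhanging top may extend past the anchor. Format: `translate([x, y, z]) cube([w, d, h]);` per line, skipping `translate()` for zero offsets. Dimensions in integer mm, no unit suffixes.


translate([482, 351, 0]) cube([2786, 244, 30]);
translate([482, 466, 30]) cube([2786, 14, 341]);
translate([482, 351, 371]) cube([2786, 244, 30]);


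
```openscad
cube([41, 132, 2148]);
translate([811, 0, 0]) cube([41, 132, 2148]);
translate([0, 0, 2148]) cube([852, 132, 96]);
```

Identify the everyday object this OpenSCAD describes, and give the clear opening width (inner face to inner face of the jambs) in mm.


A door frame. The clear opening width is 770 mm.

Two 2148 mm tall posts with a header on top — a door frame. The left jamb is 41 mm wide at x = 0; the right jamb starts at x = 811. The clear opening is 811 − 41 = 770 mm.


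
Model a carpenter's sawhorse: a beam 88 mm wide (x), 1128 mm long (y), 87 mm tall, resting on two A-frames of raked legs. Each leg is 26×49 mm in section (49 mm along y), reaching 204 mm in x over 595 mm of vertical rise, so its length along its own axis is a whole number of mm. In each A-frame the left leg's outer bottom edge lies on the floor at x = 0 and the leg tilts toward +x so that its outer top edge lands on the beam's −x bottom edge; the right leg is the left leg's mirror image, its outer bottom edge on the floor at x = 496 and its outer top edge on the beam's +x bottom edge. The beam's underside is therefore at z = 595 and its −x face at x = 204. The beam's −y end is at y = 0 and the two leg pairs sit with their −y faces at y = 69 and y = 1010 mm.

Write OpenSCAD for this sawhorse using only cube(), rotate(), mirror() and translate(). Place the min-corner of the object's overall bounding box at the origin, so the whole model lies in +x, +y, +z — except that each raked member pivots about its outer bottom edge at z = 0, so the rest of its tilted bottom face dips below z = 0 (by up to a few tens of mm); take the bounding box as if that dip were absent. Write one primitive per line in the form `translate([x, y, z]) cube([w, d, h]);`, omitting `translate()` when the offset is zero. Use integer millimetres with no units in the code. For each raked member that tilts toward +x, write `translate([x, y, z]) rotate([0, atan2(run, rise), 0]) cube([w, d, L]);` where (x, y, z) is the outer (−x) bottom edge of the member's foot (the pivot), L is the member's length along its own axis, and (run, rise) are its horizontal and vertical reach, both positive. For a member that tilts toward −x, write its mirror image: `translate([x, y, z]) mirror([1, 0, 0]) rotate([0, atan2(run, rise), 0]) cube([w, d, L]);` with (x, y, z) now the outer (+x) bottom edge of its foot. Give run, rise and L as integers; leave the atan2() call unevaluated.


translate([204, 0, 595]) cube([88, 1128, 87]);
translate([0, 69, 0]) rotate([0, atan2(204, 595), 0]) cube([26, 49, 629]);
translate([496, 69, 0]) mirror([1, 0, 0]) rotate([0, atan2(204, 595), 0]) cube([26, 49, 629]);
translate([0, 1010, 0]) rotate([0, atan2(204, 595), 0]) cube([26, 49, 629]);
translate([496, 1010, 0]) mirror([1, 0, 0]) rotate([0, atan2(204, 595), 0]) cube([26, 49, 629]);


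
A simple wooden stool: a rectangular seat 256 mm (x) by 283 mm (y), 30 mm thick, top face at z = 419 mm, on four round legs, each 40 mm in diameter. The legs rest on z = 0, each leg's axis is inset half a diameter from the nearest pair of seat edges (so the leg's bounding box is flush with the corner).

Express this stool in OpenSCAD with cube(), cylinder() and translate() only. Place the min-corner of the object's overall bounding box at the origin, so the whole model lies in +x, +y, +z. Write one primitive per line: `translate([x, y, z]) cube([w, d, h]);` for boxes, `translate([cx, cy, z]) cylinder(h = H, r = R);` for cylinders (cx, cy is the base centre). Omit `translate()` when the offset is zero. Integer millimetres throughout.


translate([0, 0, 389]) cube([256, 283, 30]);
translate([20, 20, 0]) cylinder(h = 389, r = 20);
translate([236, 20, 0]) cylinder(h = 389, r = 20);
translate([20, 263, 0]) cylinder(h = 389, r = 20);
translate([236, 263, 0]) cylinder(h = 389, r = 20);


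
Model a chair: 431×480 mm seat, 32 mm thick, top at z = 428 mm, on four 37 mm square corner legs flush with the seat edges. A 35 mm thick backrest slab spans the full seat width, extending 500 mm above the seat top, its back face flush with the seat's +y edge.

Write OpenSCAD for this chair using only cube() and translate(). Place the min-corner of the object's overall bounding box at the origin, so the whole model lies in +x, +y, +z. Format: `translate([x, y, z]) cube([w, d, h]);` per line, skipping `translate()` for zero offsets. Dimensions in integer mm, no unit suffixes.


translate([0, 0, 396]) cube([431, 480, 32]);
cube([37, 37, 396]);
translate([394, 0, 0]) cube([37, 37, 396]);
translate([0, 443, 0]) cube([37, 37, 396]);
translate([394, 443, 0]) cube([37, 37, 396]);
translate([0, 445, 428]) cube([431, 35, 500]);


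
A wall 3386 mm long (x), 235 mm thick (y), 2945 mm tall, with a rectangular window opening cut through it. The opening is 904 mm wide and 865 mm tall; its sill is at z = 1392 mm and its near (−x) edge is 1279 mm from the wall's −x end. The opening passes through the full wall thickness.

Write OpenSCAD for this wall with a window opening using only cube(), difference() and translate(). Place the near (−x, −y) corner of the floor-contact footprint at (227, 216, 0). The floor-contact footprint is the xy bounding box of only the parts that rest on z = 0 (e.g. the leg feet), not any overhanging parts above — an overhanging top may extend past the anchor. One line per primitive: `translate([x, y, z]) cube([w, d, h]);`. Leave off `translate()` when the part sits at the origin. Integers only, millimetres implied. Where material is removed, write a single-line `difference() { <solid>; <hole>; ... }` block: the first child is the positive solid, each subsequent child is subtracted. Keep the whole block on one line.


difference() { translate([227, 216, 0]) cube([3386, 235, 2945]); translate([1506, 216, 1392]) cube([904, 235, 865]); }
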